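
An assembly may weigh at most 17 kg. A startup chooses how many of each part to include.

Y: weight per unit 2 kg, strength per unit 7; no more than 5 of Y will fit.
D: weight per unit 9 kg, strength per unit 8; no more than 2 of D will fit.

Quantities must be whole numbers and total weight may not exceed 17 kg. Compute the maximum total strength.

This is a bounded integer knapsack.
Y has the best ratio (7/2); taking only Y gives at most 5×7 = 35 (stopped by the supply cap of 5).
Mixing does better — 4×Y and 1×D: weight 17 ≤ 17, strength 4·7 + 1·8 = 36.

36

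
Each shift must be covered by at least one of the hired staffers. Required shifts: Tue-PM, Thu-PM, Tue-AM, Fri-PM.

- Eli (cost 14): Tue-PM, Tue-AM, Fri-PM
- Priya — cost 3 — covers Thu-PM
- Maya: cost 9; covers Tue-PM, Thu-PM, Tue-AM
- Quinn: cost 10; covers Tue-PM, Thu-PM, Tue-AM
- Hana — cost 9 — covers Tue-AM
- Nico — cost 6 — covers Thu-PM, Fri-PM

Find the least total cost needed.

The greedy cost-per-new-shift heuristic would pick Priya, Maya, and Nico for 18, but a cheaper cover exists.
Choose Maya and Nico: together they cover Tue-PM, Thu-PM, Tue-AM, Fri-PM — every shift.
Total cost: 9 + 6 = 15.
No cover costs less than 15.

15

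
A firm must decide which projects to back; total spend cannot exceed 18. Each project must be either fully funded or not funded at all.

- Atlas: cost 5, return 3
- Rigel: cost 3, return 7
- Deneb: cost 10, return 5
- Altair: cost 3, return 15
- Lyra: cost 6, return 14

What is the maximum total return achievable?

Rigel + Altair + Lyra: cost 3 + 3 + 6 = 12 ≤ 18, return 7 + 15 + 14 = 36.
Atlas + Altair + Lyra: cost 5 + 3 + 6 = 14 ≤ 18, return 3 + 15 + 14 = 32.
Atlas + Rigel + Altair + Lyra: cost 5 + 3 + 3 + 6 = 17 ≤ 18, return 3 + 7 + 15 + 14 = 39.
Best is Atlas, Rigel, Altair, and Lyra with total return 39.

39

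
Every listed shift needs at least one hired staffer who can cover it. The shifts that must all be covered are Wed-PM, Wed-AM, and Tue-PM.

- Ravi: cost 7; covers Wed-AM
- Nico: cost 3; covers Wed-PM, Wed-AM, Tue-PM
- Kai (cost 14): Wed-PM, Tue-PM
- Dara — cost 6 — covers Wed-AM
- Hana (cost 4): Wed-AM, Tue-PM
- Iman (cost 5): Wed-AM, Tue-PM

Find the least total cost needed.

3

This is a weighted set-cover instance.
Nico alone covers Wed-PM, Wed-AM, Tue-PM — every shift.
Total cost: 3.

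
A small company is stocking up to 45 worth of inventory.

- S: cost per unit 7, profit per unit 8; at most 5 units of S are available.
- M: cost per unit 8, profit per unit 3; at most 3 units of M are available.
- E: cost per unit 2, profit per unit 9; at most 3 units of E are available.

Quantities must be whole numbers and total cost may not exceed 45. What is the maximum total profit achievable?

67

4×S, 1×M, and 3×E: cost 42 ≤ 45, profit 4·8 + 1·3 + 3·9 = 62.
5×S and 3×E: cost 41 ≤ 45, profit 5·8 + 3·9 = 67.
Best is 67.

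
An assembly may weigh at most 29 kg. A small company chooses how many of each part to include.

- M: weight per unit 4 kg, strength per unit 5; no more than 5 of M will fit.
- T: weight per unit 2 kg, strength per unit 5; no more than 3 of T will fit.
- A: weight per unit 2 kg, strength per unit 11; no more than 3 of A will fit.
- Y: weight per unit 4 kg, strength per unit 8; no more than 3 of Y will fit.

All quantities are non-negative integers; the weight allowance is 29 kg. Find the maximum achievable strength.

This is a bounded integer knapsack.
1×M, 3×T, 3×A, and 3×Y: weight 28 ≤ 29, strength 1·5 + 3·5 + 3·11 + 3·8 = 77.
2×M, 3×T, 3×A, and 2×Y: weight 28 ≤ 29, strength 2·5 + 3·5 + 3·11 + 2·8 = 74.
Best is 77.

77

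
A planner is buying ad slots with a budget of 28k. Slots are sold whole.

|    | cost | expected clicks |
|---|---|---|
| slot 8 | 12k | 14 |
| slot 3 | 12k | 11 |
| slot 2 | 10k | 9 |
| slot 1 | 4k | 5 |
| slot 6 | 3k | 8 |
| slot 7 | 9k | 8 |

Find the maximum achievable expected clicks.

Allowing fractional choices, the relaxed optimum would be about 35.2, but ad slots are indivisible.
slot 8 + slot 1 + slot 6 + slot 7: cost 12 + 4 + 3 + 9 = 28 ≤ 28, expected clicks 14 + 5 + 8 + 8 = 35.
slot 3 + slot 1 + slot 6 + slot 7: cost 12 + 4 + 3 + 9 = 28 ≤ 28, expected clicks 11 + 5 + 8 + 8 = 32.
slot 8 + slot 3 + slot 6: cost 12 + 12 + 3 = 27 ≤ 28, expected clicks 14 + 11 + 8 = 33.
Best is slot 8, slot 1, slot 6, and slot 7 with total expected clicks 35.

35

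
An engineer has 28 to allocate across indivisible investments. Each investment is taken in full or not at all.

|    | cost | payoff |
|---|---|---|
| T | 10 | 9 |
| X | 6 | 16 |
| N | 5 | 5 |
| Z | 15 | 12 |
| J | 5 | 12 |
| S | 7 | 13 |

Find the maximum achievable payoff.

50

X + N + J + S: cost 6 + 5 + 5 + 7 = 23 ≤ 28, payoff 16 + 5 + 12 + 13 = 46.
T + X + J + S: cost 10 + 6 + 5 + 7 = 28 ≤ 28, payoff 9 + 16 + 12 + 13 = 50.
Best is T, X, J, and S with total payoff 50.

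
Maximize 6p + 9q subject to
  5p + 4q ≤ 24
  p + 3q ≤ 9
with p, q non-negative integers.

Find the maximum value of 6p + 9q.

(p,q)=(3,2) is feasible, giving 36.
(p,q)=(4,1) is feasible, giving 33.
(p,q)=(2,2) is feasible, giving 30.
Maximum is 36 at (p,q)=(3,2).

36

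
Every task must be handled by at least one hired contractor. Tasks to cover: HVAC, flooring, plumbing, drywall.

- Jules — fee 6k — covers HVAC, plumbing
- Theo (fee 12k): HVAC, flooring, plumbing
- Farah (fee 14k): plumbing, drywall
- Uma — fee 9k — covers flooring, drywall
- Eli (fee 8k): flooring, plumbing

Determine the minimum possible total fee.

15

Choose Jules and Uma: together they cover HVAC, flooring, plumbing, drywall — every task.
Total fee: 6 + 9 = 15.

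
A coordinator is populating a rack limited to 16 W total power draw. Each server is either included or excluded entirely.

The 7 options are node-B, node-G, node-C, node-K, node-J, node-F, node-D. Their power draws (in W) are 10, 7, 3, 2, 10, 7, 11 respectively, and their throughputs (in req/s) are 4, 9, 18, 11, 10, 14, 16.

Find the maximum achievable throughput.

45

node-C + node-K + node-D: power draw 3 + 2 + 11 = 16 ≤ 16, throughput 18 + 11 + 16 = 45.
node-C + node-K + node-F: power draw 3 + 2 + 7 = 12 ≤ 16, throughput 18 + 11 + 14 = 43.
Best is node-C, node-K, and node-D with total throughput 45.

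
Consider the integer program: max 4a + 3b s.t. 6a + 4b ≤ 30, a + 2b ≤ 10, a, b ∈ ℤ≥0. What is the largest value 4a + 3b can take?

21

(a,b)=(3,3): 6·3+4·3=30≤30, 1·3+2·3=9≤10, objective 21.
(a,b)=(2,4): 6·2+4·4=28≤30, 1·2+2·4=10≤10, objective 20.
(a,b)=(3,2): 6·3+4·2=26≤30, 1·3+2·2=7≤10, objective 18.
(a,b)=(2,3): 6·2+4·3=24≤30, 1·2+2·3=8≤10, objective 17.
Maximum is 21 at (a,b)=(3,3).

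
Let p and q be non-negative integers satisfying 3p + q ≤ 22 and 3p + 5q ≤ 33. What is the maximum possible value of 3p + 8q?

51

(p,q)=(1,6): 3·1+1·6=9≤22, 3·1+5·6=33≤33, objective 51.
(p,q)=(0,6): 3·0+1·6=6≤22, 3·0+5·6=30≤33, objective 48.
(p,q)=(2,5): 3·2+1·5=11≤22, 3·2+5·5=31≤33, objective 46.
Maximum is 51 at (p,q)=(1,6).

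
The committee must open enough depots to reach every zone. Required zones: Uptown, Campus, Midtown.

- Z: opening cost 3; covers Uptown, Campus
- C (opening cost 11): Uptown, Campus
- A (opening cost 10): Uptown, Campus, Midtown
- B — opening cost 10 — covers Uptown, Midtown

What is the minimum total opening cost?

10

A alone covers Uptown, Campus, Midtown — every zone.
Total opening cost: 10.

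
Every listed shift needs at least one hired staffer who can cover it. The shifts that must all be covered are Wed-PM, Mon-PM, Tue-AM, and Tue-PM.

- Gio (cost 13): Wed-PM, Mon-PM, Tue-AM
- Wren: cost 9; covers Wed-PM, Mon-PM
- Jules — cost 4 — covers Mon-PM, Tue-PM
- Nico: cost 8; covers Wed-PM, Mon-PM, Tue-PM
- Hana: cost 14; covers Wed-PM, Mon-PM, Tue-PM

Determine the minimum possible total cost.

17

Choose Gio and Jules: together they cover Wed-PM, Mon-PM, Tue-AM, Tue-PM — every shift.
Total cost: 13 + 4 = 17.
No cover costs less than 17.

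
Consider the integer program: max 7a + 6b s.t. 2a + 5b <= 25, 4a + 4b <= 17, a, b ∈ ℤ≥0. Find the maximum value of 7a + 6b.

28

Relaxing integrality, the LP optimum is 29.75 at (a,b) = (4.25, 0), which is not an integer point.
(a,b)=(4,0): 2·4+5·0=8≤25, 4·4+4·0=16≤17, objective 28.
(a,b)=(3,1): 2·3+5·1=11≤25, 4·3+4·1=16≤17, objective 27.
(a,b)=(3,0): 2·3+5·0=6≤25, 4·3+4·0=12≤17, objective 21.
No feasible integer point exceeds 28.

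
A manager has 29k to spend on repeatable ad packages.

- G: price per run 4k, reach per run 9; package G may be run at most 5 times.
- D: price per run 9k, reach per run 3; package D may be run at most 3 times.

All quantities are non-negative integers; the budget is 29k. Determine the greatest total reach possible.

5×G and 1×D: price 29 ≤ 29, reach 5·9 + 1·3 = 48.
5×G: price 20 ≤ 29, reach 5·9 = 45.
Best is 48.

48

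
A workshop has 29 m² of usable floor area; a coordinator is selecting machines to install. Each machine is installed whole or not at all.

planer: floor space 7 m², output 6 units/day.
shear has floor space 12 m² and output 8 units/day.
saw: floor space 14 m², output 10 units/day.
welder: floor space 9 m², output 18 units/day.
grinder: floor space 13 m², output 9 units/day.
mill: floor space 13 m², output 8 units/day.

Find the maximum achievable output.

Take planer, welder, and grinder: floor space 7 + 9 + 13 = 29 ≤ 29, output 6 + 18 + 9 = 33.
No other feasible combination does better.

33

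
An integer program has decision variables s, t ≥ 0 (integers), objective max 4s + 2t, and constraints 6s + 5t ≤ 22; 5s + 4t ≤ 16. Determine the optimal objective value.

12

The continuous relaxation peaks at (3.2, 0) with value 12.80; rounding to a feasible lattice point costs some objective.
(s,t)=(3,0): 6·3+5·0=18≤22, 5·3+4·0=15≤16, objective 12.
(s,t)=(2,1): 6·2+5·1=17≤22, 5·2+4·1=14≤16, objective 10.
(s,t)=(2,0): 6·2+5·0=12≤22, 5·2+4·0=10≤16, objective 8.
No feasible integer point exceeds 12.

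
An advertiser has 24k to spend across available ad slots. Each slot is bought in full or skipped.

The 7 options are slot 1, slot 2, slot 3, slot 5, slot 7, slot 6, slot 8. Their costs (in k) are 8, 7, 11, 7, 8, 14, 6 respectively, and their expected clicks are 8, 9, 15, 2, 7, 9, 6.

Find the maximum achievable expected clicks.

30

slot 2 + slot 3 + slot 8: cost 7 + 11 + 6 = 24 ≤ 24, expected clicks 9 + 15 + 6 = 30.
slot 2 + slot 3: cost 7 + 11 = 18 ≤ 24, expected clicks 9 + 15 = 24.
Best is slot 2, slot 3, and slot 8 with total expected clicks 30.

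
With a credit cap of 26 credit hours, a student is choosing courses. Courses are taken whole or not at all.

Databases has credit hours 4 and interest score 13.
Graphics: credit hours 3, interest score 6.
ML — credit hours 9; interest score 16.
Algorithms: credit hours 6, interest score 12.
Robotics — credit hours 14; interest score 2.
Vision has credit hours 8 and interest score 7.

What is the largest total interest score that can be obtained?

47

Databases + Graphics + ML + Algorithms: credit hours 4 + 3 + 9 + 6 = 22 ≤ 26, interest score 13 + 6 + 16 + 12 = 47.
Databases + Graphics + ML + Vision: credit hours 4 + 3 + 9 + 8 = 24 ≤ 26, interest score 13 + 6 + 16 + 7 = 42.
Databases + ML + Algorithms: credit hours 4 + 9 + 6 = 19 ≤ 26, interest score 13 + 16 + 12 = 41.
Best is Databases, Graphics, ML, and Algorithms with total interest score 47.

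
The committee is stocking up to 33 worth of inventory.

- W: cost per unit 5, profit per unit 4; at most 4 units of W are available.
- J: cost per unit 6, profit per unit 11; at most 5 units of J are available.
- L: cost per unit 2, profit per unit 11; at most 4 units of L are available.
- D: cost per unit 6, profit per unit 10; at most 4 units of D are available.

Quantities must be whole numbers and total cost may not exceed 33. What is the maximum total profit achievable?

This is a bounded integer knapsack.
L has the best ratio (11/2); taking only L gives at most 4×11 = 44 (stopped by the supply cap of 4).
Mixing does better — 4×J and 4×L: cost 32 ≤ 33, profit 4·11 + 4·11 = 88.

88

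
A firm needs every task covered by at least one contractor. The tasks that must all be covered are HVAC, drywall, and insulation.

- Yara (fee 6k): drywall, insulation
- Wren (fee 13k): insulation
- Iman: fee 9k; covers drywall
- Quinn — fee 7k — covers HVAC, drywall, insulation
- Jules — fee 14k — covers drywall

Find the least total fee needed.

7

Quinn alone covers HVAC, drywall, insulation — every task.
Total fee: 7.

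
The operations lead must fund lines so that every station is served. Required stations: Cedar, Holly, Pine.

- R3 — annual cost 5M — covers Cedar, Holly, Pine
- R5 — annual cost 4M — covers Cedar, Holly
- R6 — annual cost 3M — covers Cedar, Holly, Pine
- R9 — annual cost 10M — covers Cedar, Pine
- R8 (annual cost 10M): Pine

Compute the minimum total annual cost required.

R6 alone covers Cedar, Holly, Pine — every station.
Total annual cost: 3.
No cover costs less than 3.

3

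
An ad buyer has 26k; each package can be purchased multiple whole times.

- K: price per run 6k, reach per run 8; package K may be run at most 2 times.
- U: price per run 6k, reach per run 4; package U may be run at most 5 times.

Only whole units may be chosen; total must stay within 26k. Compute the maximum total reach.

24

K has the best ratio (8/6); taking only K gives at most 2×8 = 16 (stopped by the supply cap of 2).
Mixing does better — 2×K and 2×U: price 24 ≤ 26, reach 2·8 + 2·4 = 24.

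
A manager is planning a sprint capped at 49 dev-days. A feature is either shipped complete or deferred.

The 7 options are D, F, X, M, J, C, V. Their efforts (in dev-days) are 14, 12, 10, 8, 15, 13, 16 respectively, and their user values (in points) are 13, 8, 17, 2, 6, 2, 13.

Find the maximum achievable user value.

45

Allowing fractional choices, the relaxed optimum would be about 49.0, but features are indivisible.
D + F + X + M: effort 14 + 12 + 10 + 8 = 44 ≤ 49, user value 13 + 8 + 17 + 2 = 40.
D + X + V: effort 14 + 10 + 16 = 40 ≤ 49, user value 13 + 17 + 13 = 43.
D + X + M + V: effort 14 + 10 + 8 + 16 = 48 ≤ 49, user value 13 + 17 + 2 + 13 = 45.
Best is D, X, M, and V with total user value 45.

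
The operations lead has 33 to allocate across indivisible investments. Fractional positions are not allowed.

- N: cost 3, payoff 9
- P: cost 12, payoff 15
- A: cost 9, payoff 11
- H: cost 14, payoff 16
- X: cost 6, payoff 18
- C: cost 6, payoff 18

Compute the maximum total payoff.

62

Take P, A, X, and C: cost 12 + 9 + 6 + 6 = 33 ≤ 33, payoff 15 + 11 + 18 + 18 = 62.
No other feasible combination does better.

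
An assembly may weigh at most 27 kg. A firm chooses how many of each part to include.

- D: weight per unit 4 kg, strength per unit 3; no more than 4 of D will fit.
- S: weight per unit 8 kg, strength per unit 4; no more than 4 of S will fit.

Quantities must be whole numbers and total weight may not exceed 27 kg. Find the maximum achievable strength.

This is a bounded integer knapsack.
D has the best ratio (3/4); taking only D gives at most 4×3 = 12 (stopped by the supply cap of 4).
Mixing does better — 4×D and 1×S: weight 24 ≤ 27, strength 4·3 + 1·4 = 16.

16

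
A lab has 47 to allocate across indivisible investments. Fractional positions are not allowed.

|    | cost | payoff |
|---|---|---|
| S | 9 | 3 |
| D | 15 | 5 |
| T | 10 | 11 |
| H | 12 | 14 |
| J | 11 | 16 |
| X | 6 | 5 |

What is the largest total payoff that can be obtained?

46

Allowing fractional choices, the relaxed optimum would be about 48.7, but investments are indivisible.
T + H + J + X: cost 10 + 12 + 11 + 6 = 39 ≤ 47, payoff 11 + 14 + 16 + 5 = 46.
T + H + J: cost 10 + 12 + 11 = 33 ≤ 47, payoff 11 + 14 + 16 = 41.
S + T + H + J: cost 9 + 10 + 12 + 11 = 42 ≤ 47, payoff 3 + 11 + 14 + 16 = 44.
Best is T, H, J, and X with total payoff 46.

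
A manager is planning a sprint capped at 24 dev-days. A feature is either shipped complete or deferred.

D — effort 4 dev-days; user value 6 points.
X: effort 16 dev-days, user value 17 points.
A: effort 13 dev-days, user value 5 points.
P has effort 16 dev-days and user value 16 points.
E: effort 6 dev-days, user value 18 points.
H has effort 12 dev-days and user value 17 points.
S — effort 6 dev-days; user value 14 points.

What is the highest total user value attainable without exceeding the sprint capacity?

49

Take E, H, and S: effort 6 + 12 + 6 = 24 ≤ 24, user value 18 + 17 + 14 = 49.
No other feasible combination does better.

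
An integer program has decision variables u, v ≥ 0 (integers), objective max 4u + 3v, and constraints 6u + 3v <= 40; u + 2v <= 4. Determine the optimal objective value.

16

(u,v)=(4,0): 6·4+3·0=24≤40, 1·4+2·0=4≤4, objective 16.
(u,v)=(3,0): 6·3+3·0=18≤40, 1·3+2·0=3≤4, objective 12.
The best lattice point is (4,0), giving 16.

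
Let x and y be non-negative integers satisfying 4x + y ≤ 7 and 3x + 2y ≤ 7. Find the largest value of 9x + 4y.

The continuous relaxation peaks at (1.4, 1.4) with value 18.20; rounding to a feasible lattice point costs some objective.
(x,y)=(1,2): 4·1+1·2=6≤7, 3·1+2·2=7≤7, objective 17.
(x,y)=(1,1): 4·1+1·1=5≤7, 3·1+2·1=5≤7, objective 13.
(x,y)=(0,3): 4·0+1·3=3≤7, 3·0+2·3=6≤7, objective 12.
(x,y)=(1,0): 4·1+1·0=4≤7, 3·1+2·0=3≤7, objective 9.
The best lattice point is (1,2), giving 17.

17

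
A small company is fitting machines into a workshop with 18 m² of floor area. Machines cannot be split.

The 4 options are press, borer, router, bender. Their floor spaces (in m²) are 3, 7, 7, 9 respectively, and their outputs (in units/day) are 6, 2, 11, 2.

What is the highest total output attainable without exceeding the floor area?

19

Allowing fractional choices, the relaxed optimum would be about 19.2, but machines are indivisible.
press + router: floor space 3 + 7 = 10 ≤ 18, output 6 + 11 = 17.
press + borer + router: floor space 3 + 7 + 7 = 17 ≤ 18, output 6 + 2 + 11 = 19.
Best is press, borer, and router with total output 19.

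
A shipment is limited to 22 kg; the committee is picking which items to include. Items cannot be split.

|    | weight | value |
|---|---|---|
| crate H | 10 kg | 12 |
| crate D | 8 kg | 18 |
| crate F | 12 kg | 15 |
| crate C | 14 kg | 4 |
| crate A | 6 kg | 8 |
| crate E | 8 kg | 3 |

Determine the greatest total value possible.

33

crate D + crate A + crate E: weight 8 + 6 + 8 = 22 ≤ 22, value 18 + 8 + 3 = 29.
crate H + crate D: weight 10 + 8 = 18 ≤ 22, value 12 + 18 = 30.
crate D + crate F: weight 8 + 12 = 20 ≤ 22, value 18 + 15 = 33.
Best is crate D and crate F with total value 33.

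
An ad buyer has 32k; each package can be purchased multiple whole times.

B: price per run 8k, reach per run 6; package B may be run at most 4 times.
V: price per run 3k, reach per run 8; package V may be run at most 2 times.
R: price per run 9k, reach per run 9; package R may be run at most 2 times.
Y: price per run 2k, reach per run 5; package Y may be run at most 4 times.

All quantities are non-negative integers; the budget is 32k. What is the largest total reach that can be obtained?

54

This is a bounded integer knapsack.
V has the best ratio (8/3); taking only V gives at most 2×8 = 16 (stopped by the supply cap of 2).
Mixing does better — 2×V, 2×R, and 4×Y: price 32 ≤ 32, reach 2·8 + 2·9 + 4·5 = 54.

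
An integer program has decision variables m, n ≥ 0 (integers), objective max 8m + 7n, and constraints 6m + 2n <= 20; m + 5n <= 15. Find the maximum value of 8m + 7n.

31

(m,n)=(3,1): 6·3+2·1=20≤20, 1·3+5·1=8≤15, objective 31.
(m,n)=(2,2): 6·2+2·2=16≤20, 1·2+5·2=12≤15, objective 30.
(m,n)=(3,0): 6·3+2·0=18≤20, 1·3+5·0=3≤15, objective 24.
Maximum is 31 at (m,n)=(3,1).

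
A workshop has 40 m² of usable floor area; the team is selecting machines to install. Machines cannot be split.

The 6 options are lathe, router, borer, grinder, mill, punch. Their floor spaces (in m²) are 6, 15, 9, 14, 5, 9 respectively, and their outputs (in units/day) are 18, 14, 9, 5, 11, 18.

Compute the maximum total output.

Allowing fractional choices, the relaxed optimum would be about 66.3, but machines are indivisible.
lathe + router + mill + punch: floor space 6 + 15 + 5 + 9 = 35 ≤ 40, output 18 + 14 + 11 + 18 = 61.
lathe + router + borer + punch: floor space 6 + 15 + 9 + 9 = 39 ≤ 40, output 18 + 14 + 9 + 18 = 59.
lathe + borer + mill + punch: floor space 6 + 9 + 5 + 9 = 29 ≤ 40, output 18 + 9 + 11 + 18 = 56.
Best is lathe, router, mill, and punch with total output 61.

61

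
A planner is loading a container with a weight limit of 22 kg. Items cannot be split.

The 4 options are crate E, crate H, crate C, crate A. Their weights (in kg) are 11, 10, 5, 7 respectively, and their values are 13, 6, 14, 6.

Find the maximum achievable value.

27

Allowing fractional choices, the relaxed optimum would be about 32.1, but items are indivisible.
crate E + crate C: weight 11 + 5 = 16 ≤ 22, value 13 + 14 = 27.
crate H + crate C + crate A: weight 10 + 5 + 7 = 22 ≤ 22, value 6 + 14 + 6 = 26.
Best is crate E and crate C with total value 27.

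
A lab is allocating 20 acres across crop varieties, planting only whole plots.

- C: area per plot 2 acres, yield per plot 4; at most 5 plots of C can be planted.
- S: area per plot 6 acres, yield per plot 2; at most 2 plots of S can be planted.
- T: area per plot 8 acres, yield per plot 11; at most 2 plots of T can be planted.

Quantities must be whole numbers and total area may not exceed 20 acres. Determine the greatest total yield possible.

31

2×C and 2×T: area 20 ≤ 20, yield 2·4 + 2·11 = 30.
5×C and 1×T: area 18 ≤ 20, yield 5·4 + 1·11 = 31.
Best is 31.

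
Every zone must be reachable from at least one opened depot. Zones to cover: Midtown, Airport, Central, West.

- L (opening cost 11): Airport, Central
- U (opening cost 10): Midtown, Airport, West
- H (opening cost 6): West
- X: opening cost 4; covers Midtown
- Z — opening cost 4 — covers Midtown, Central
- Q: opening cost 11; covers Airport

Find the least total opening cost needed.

Choose U and Z: together they cover Midtown, Airport, Central, West — every zone.
Total opening cost: 10 + 4 = 14.
No cover costs less than 14.

14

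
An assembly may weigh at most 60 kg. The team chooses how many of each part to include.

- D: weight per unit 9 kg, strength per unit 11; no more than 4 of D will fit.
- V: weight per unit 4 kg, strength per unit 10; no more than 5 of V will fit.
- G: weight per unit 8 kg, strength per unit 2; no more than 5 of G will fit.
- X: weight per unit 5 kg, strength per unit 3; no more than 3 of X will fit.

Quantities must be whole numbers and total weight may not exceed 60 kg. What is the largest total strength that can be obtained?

This is a bounded integer knapsack.
V has the best ratio (10/4); taking only V gives at most 5×10 = 50 (stopped by the supply cap of 5).
Mixing does better — 4×D and 5×V: weight 56 ≤ 60, strength 4·11 + 5·10 = 94.

94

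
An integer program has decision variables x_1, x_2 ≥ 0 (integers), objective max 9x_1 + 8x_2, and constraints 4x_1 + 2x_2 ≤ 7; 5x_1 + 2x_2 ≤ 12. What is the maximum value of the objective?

24

Relaxing integrality, the LP optimum is 28.00 at (x_1,x_2) = (0, 3.5), which is not an integer point.
(x_1,x_2)=(0,3): 4·0+2·3=6≤7, 5·0+2·3=6≤12, objective 24.
(x_1,x_2)=(0,2): 4·0+2·2=4≤7, 5·0+2·2=4≤12, objective 16.
Maximum is 24 at (x_1,x_2)=(0,3).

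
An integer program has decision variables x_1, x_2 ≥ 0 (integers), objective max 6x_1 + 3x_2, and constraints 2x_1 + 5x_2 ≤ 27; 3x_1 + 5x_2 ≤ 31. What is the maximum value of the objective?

The continuous relaxation peaks at (10.3, 0) with value 62.00; rounding to a feasible lattice point costs some objective.
(x_1,x_2)=(10,0): 2·10+5·0=20≤27, 3·10+5·0=30≤31, objective 60.
(x_1,x_2)=(9,0): 2·9+5·0=18≤27, 3·9+5·0=27≤31, objective 54.
The best lattice point is (10,0), giving 60.

60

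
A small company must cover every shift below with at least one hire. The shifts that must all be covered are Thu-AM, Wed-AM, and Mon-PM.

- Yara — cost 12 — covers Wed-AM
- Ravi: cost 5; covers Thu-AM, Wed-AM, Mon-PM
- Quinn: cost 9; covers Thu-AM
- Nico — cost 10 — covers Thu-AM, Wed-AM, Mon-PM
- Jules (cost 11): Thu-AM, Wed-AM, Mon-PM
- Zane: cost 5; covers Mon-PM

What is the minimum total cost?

Ravi alone covers Thu-AM, Wed-AM, Mon-PM — every shift.
Total cost: 5.
No cover costs less than 5.

5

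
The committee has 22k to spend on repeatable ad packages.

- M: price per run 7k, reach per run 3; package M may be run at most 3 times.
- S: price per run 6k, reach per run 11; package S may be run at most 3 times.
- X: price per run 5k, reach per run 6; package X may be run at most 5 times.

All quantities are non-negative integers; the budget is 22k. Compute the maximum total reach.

34

S has the best ratio (11/6); taking only S gives at most 3×11 = 33 (stopped by the price limit).
Mixing does better — 2×S and 2×X: price 22 ≤ 22, reach 2·11 + 2·6 = 34.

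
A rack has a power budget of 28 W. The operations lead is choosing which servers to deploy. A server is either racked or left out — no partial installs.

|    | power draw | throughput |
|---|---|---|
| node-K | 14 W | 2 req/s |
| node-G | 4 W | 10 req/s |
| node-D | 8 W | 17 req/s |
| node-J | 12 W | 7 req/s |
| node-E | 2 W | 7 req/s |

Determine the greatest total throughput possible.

This is a 0-1 knapsack instance.
Allowing fractional choices, the relaxed optimum would be about 41.3, but servers are indivisible.
node-K + node-G + node-D + node-E: power draw 14 + 4 + 8 + 2 = 28 ≤ 28, throughput 2 + 10 + 17 + 7 = 36.
node-G + node-D + node-J + node-E: power draw 4 + 8 + 12 + 2 = 26 ≤ 28, throughput 10 + 17 + 7 + 7 = 41.
Best is node-G, node-D, node-J, and node-E with total throughput 41.

41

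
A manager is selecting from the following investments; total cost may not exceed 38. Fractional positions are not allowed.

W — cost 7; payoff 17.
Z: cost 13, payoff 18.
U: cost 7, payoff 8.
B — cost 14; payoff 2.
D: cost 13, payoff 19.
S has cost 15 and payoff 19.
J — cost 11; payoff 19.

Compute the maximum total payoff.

Take W, U, D, and J: cost 7 + 7 + 13 + 11 = 38 ≤ 38, payoff 17 + 8 + 19 + 19 = 63.
No other feasible combination does better.

63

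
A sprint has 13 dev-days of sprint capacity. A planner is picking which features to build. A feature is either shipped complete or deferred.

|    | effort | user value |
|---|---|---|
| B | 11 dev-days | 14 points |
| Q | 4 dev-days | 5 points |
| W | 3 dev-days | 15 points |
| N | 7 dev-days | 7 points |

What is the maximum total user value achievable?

22

Allowing fractional choices, the relaxed optimum would be about 27.7, but features are indivisible.
Q + W: effort 4 + 3 = 7 ≤ 13, user value 5 + 15 = 20.
W: effort 3 ≤ 13, user value 15.
W + N: effort 3 + 7 = 10 ≤ 13, user value 15 + 7 = 22.
Best is W and N with total user value 22.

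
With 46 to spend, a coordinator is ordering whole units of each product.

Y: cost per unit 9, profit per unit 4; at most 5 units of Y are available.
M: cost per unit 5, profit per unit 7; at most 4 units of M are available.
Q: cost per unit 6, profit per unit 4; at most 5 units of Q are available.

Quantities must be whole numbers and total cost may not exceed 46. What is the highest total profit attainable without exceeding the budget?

M has the best ratio (7/5); taking only M gives at most 4×7 = 28 (stopped by the supply cap of 4).
Mixing does better — 4×M and 4×Q: cost 44 ≤ 46, profit 4·7 + 4·4 = 44.

44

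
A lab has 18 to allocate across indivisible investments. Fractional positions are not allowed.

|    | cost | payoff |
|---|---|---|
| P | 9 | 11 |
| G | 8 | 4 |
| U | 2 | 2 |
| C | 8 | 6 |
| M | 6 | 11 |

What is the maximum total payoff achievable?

Take P, U, and M: cost 9 + 2 + 6 = 17 ≤ 18, payoff 11 + 2 + 11 = 24.
No other feasible combination does better.

24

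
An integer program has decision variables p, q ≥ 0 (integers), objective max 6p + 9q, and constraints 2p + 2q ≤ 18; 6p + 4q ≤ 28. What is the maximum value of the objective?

63

(p,q)=(0,7): 2·0+2·7=14≤18, 6·0+4·7=28≤28, objective 63.
(p,q)=(0,6): 2·0+2·6=12≤18, 6·0+4·6=24≤28, objective 54.
No feasible integer point exceeds 63.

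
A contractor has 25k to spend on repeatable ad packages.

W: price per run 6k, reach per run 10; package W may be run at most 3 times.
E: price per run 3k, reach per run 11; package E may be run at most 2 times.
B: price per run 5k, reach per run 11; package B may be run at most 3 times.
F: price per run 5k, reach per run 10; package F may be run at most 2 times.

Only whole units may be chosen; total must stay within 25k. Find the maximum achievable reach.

E has the best ratio (11/3); taking only E gives at most 2×11 = 22 (stopped by the supply cap of 2).
Mixing does better — 2×E and 3×B: price 21 ≤ 25, reach 2·11 + 3·11 = 55.

55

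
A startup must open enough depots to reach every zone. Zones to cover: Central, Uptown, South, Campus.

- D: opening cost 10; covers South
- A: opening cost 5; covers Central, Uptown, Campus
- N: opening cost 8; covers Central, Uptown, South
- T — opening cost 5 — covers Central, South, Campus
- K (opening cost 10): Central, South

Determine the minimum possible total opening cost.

10

Choose A and T: together they cover Central, Uptown, South, Campus — every zone.
Total opening cost: 5 + 5 = 10.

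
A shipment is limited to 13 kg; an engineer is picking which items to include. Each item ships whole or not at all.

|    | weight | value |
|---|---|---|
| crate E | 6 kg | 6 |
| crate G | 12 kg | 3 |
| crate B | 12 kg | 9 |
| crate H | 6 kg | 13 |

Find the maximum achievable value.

19

Allowing fractional choices, the relaxed optimum would be about 19.8, but items are indivisible.
crate H: weight 6 ≤ 13, value 13.
crate E + crate H: weight 6 + 6 = 12 ≤ 13, value 6 + 13 = 19.
crate B: weight 12 ≤ 13, value 9.
Best is crate E and crate H with total value 19.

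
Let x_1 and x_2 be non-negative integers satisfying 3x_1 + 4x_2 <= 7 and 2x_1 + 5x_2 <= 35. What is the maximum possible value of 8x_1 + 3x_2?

(x_1,x_2)=(2,0): 3·2+4·0=6≤7, 2·2+5·0=4≤35, objective 16.
(x_1,x_2)=(1,1): 3·1+4·1=7≤7, 2·1+5·1=7≤35, objective 11.
(x_1,x_2)=(1,0): 3·1+4·0=3≤7, 2·1+5·0=2≤35, objective 8.
No feasible integer point exceeds 16.

16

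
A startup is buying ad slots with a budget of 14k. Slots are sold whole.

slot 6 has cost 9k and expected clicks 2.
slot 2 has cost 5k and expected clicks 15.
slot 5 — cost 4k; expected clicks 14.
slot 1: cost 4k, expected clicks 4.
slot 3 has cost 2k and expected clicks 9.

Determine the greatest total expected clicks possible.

Allowing fractional choices, the relaxed optimum would be about 41.0, but ad slots are indivisible.
slot 2 + slot 5 + slot 3: cost 5 + 4 + 2 = 11 ≤ 14, expected clicks 15 + 14 + 9 = 38.
slot 2 + slot 5 + slot 1: cost 5 + 4 + 4 = 13 ≤ 14, expected clicks 15 + 14 + 4 = 33.
slot 2 + slot 5: cost 5 + 4 = 9 ≤ 14, expected clicks 15 + 14 = 29.
Best is slot 2, slot 5, and slot 3 with total expected clicks 38.

38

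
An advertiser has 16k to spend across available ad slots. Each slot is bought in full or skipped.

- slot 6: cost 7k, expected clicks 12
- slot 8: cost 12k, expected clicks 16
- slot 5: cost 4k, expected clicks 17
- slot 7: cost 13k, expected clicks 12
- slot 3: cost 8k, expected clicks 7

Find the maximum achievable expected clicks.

33

Allowing fractional choices, the relaxed optimum would be about 35.7, but ad slots are indivisible.
slot 5 + slot 3: cost 4 + 8 = 12 ≤ 16, expected clicks 17 + 7 = 24.
slot 6 + slot 5: cost 7 + 4 = 11 ≤ 16, expected clicks 12 + 17 = 29.
slot 8 + slot 5: cost 12 + 4 = 16 ≤ 16, expected clicks 16 + 17 = 33.
Best is slot 8 and slot 5 with total expected clicks 33.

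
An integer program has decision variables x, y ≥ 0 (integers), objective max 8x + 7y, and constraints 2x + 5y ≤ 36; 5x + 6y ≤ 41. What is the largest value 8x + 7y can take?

The continuous relaxation peaks at (8.2, 0) with value 65.60; rounding to a feasible lattice point costs some objective.
(x,y)=(8,0) is feasible, giving 64.
(x,y)=(7,1) is feasible, giving 63.
(x,y)=(7,0) is feasible, giving 56.
No feasible integer point exceeds 64.

64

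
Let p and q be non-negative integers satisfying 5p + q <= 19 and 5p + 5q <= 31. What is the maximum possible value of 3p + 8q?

(p,q)=(0,6) is feasible, giving 48.
(p,q)=(1,5) is feasible, giving 43.
(p,q)=(0,5) is feasible, giving 40.
No feasible integer point exceeds 48.

48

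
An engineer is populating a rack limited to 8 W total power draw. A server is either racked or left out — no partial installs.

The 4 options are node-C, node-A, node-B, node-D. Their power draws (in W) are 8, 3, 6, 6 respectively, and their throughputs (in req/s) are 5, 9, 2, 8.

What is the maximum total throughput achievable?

Allowing fractional choices, the relaxed optimum would be about 15.7, but servers are indivisible.
node-C: power draw 8 ≤ 8, throughput 5.
node-A: power draw 3 ≤ 8, throughput 9.
node-D: power draw 6 ≤ 8, throughput 8.
Best is node-A with total throughput 9.

9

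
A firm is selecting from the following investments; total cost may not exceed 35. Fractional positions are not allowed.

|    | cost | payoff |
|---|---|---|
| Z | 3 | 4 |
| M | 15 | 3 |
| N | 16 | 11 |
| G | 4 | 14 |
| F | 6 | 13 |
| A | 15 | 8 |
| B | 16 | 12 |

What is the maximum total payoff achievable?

43

This is a 0-1 knapsack instance.
Z + G + F + B: cost 3 + 4 + 6 + 16 = 29 ≤ 35, payoff 4 + 14 + 13 + 12 = 43.
Z + N + G + F: cost 3 + 16 + 4 + 6 = 29 ≤ 35, payoff 4 + 11 + 14 + 13 = 42.
Best is Z, G, F, and B with total payoff 43.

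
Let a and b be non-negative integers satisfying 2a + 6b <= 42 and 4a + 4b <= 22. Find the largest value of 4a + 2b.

20

The continuous relaxation peaks at (5.5, 0) with value 22.00; rounding to a feasible lattice point costs some objective.
(a,b)=(5,0): 2·5+6·0=10≤42, 4·5+4·0=20≤22, objective 20.
(a,b)=(4,1): 2·4+6·1=14≤42, 4·4+4·1=20≤22, objective 18.
(a,b)=(4,0): 2·4+6·0=8≤42, 4·4+4·0=16≤22, objective 16.
The best lattice point is (5,0), giving 20.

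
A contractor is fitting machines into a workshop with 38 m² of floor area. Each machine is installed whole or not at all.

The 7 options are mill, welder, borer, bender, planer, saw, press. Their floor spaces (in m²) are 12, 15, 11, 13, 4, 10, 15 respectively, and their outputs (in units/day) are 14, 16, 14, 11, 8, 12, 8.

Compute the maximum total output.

48

Take mill, borer, planer, and saw: floor space 12 + 11 + 4 + 10 = 37 ≤ 38, output 14 + 14 + 8 + 12 = 48.
No other feasible combination does better.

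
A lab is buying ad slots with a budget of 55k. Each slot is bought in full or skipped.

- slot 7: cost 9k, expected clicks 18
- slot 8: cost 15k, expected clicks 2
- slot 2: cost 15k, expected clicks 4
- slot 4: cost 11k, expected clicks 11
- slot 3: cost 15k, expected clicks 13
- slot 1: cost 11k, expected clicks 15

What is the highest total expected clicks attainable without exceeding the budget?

57

Allowing fractional choices, the relaxed optimum would be about 59.4, but ad slots are indivisible.
slot 7 + slot 2 + slot 3 + slot 1: cost 9 + 15 + 15 + 11 = 50 ≤ 55, expected clicks 18 + 4 + 13 + 15 = 50.
slot 7 + slot 4 + slot 3 + slot 1: cost 9 + 11 + 15 + 11 = 46 ≤ 55, expected clicks 18 + 11 + 13 + 15 = 57.
Best is slot 7, slot 4, slot 3, and slot 1 with total expected clicks 57.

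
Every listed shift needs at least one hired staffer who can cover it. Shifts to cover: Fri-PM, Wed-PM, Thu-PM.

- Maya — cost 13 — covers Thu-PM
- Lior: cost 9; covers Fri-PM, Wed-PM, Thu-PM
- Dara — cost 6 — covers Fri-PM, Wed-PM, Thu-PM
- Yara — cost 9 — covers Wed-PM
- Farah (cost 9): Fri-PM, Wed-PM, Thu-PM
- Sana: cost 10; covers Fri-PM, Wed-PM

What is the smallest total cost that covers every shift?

6

Dara alone covers Fri-PM, Wed-PM, Thu-PM — every shift.
Total cost: 6.
No cover costs less than 6.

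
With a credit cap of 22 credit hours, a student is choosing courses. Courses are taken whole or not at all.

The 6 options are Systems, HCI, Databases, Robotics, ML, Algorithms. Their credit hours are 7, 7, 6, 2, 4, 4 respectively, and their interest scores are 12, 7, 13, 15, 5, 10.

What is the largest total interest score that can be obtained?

50

Allowing fractional choices, the relaxed optimum would be about 53.8, but courses are indivisible.
Systems + HCI + Databases + Robotics: credit hours 7 + 7 + 6 + 2 = 22 ≤ 22, interest score 12 + 7 + 13 + 15 = 47.
Systems + Databases + Robotics + Algorithms: credit hours 7 + 6 + 2 + 4 = 19 ≤ 22, interest score 12 + 13 + 15 + 10 = 50.
Systems + Databases + Robotics + ML: credit hours 7 + 6 + 2 + 4 = 19 ≤ 22, interest score 12 + 13 + 15 + 5 = 45.
Best is Systems, Databases, Robotics, and Algorithms with total interest score 50.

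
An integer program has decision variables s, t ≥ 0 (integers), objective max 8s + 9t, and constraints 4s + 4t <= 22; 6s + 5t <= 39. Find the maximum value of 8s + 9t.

Relaxing integrality, the LP optimum is 49.50 at (s,t) = (0, 5.5), which is not an integer point.
(s,t)=(0,5): 4·0+4·5=20≤22, 6·0+5·5=25≤39, objective 45.
(s,t)=(1,4): 4·1+4·4=20≤22, 6·1+5·4=26≤39, objective 44.
(s,t)=(0,4): 4·0+4·4=16≤22, 6·0+5·4=20≤39, objective 36.
Maximum is 45 at (s,t)=(0,5).

45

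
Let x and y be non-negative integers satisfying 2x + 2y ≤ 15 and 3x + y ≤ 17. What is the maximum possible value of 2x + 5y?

35

(x,y)=(0,7): 2·0+2·7=14≤15, 3·0+1·7=7≤17, objective 35.
(x,y)=(1,6): 2·1+2·6=14≤15, 3·1+1·6=9≤17, objective 32.
(x,y)=(0,6): 2·0+2·6=12≤15, 3·0+1·6=6≤17, objective 30.
No feasible integer point exceeds 35.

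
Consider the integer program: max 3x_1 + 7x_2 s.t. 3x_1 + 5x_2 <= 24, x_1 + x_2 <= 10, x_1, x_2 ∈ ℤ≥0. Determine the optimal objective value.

31

The continuous relaxation peaks at (0, 4.8) with value 33.60; rounding to a feasible lattice point costs some objective.
(x_1,x_2)=(1,4): 3·1+5·4=23≤24, 1·1+1·4=5≤10, objective 31.
(x_1,x_2)=(0,4): 3·0+5·4=20≤24, 1·0+1·4=4≤10, objective 28.
(x_1,x_2)=(2,3): 3·2+5·3=21≤24, 1·2+1·3=5≤10, objective 27.
(x_1,x_2)=(1,3): 3·1+5·3=18≤24, 1·1+1·3=4≤10, objective 24.
The best lattice point is (1,4), giving 31.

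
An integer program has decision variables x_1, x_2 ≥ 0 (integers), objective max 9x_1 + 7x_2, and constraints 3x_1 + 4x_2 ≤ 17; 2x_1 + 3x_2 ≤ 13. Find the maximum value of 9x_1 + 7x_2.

45

The continuous relaxation peaks at (5.67, 0) with value 51.00; rounding to a feasible lattice point costs some objective.
(x_1,x_2)=(5,0): 3·5+4·0=15≤17, 2·5+3·0=10≤13, objective 45.
(x_1,x_2)=(4,1): 3·4+4·1=16≤17, 2·4+3·1=11≤13, objective 43.
(x_1,x_2)=(4,0): 3·4+4·0=12≤17, 2·4+3·0=8≤13, objective 36.
Maximum is 45 at (x_1,x_2)=(5,0).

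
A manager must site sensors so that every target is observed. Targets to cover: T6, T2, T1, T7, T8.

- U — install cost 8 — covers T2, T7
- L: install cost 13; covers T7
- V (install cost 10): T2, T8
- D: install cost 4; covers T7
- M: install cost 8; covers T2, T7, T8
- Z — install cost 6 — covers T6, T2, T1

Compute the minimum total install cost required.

14

The greedy cost-per-new-target heuristic would pick Z, D, and M for 18, but a cheaper cover exists.
Choose M and Z: together they cover T6, T2, T1, T7, T8 — every target.
Total install cost: 8 + 6 = 14.
No cover costs less than 14.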